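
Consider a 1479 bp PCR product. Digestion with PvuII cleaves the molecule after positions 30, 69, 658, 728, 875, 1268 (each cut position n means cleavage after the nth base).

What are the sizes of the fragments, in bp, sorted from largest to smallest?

Linear molecule, 6 cuts → 7 fragments:
  30 − 0 = 30 bp
  69 − 30 = 39 bp
  658 − 69 = 589 bp
  728 − 658 = 70 bp
  875 − 728 = 147 bp
  1268 − 875 = 393 bp
  1479 − 1268 = 211 bp
Sorted largest to smallest: 589, 393, 211, 147, 70, 39, 30 bp.

589, 393, 211, 147, 70, 39, 30 bp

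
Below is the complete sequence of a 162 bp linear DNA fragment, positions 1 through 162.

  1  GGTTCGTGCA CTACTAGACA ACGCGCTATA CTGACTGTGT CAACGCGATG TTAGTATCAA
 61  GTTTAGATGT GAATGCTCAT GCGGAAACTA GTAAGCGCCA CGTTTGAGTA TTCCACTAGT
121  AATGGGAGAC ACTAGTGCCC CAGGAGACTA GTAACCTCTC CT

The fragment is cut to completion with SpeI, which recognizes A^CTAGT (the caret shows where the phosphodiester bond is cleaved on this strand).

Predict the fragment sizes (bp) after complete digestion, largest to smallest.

SpeI sites (ACTAGT) start at positions 87, 115, 131, 147.
SpeI cuts after the first base of each site, so after positions 87, 115, 131, 147.
Linear molecule, 4 cuts → 5 fragments:
  1–87 → 87 bp
  88–115 → 28 bp
  116–131 → 16 bp
  132–147 → 16 bp
  148–162 → 15 bp
Sorted largest to smallest: 87, 28, 16, 16, 15 bp.

87, 28, 16, 16, 15 bp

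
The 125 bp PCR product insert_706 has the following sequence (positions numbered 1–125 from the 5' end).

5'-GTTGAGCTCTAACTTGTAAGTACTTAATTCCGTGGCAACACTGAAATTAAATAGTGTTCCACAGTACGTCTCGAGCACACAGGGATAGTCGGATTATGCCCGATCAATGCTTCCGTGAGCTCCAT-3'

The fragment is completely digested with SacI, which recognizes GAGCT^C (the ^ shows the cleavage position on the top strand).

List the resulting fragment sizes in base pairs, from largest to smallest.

SacI sites (GAGCTC) start at positions 4, 117.
SacI cuts after base 5 of each site (before the last base), so after positions 8, 121.
Linear molecule, 2 cuts → 3 fragments:
  1–8 → 8 bp
  9–121 → 113 bp
  122–125 → 4 bp
Sorted largest to smallest: 113, 8, 4 bp.

113, 8, 4 bp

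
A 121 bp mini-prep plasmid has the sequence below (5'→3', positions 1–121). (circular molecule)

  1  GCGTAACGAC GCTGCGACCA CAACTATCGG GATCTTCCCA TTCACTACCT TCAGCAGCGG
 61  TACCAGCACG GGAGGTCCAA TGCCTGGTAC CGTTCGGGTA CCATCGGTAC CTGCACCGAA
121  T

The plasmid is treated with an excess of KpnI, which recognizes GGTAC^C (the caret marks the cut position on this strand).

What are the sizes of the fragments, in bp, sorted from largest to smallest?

KpnI sites (GGTACC) start at positions 59, 86, 97, 106.
KpnI cuts after base 5 of each site (before the last base), so after positions 63, 90, 101, 110.
Circular molecule, 4 cuts → 4 fragments:
  64–90 → 27 bp
  91–101 → 11 bp
  102–110 → 9 bp
  111–121 then 1–63 → 11 + 63 = 74 bp
Sorted largest to smallest: 74, 27, 11, 9 bp.

74, 27, 11, 9 bp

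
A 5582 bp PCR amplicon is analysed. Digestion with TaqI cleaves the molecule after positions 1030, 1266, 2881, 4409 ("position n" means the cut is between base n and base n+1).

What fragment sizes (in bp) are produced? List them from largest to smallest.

1615, 1528, 1173, 1030, 236 bp

Linear molecule, 4 cuts → 5 fragments:
  1030 − 0 = 1030 bp
  1266 − 1030 = 236 bp
  2881 − 1266 = 1615 bp
  4409 − 2881 = 1528 bp
  5582 − 4409 = 1173 bp
Sorted largest to smallest: 1615, 1528, 1173, 1030, 236 bp.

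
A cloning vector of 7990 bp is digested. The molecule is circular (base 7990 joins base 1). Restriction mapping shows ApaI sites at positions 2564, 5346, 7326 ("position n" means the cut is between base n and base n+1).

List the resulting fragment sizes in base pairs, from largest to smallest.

3228, 2782, 1980 bp

Circular molecule, 3 cuts → 3 fragments:
  5346 − 2564 = 2782 bp
  7326 − 5346 = 1980 bp
  wrap: 7990 − 7326 + 2564 = 3228 bp
Sorted largest to smallest: 3228, 2782, 1980 bp.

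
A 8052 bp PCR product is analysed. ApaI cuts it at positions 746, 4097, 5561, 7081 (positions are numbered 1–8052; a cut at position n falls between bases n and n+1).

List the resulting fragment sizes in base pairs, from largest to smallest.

Linear molecule, 4 cuts → 5 fragments:
  746 − 0 = 746 bp
  4097 − 746 = 3351 bp
  5561 − 4097 = 1464 bp
  7081 − 5561 = 1520 bp
  8052 − 7081 = 971 bp
Sorted largest to smallest: 3351, 1520, 1464, 971, 746 bp.

3351, 1520, 1464, 971, 746 bp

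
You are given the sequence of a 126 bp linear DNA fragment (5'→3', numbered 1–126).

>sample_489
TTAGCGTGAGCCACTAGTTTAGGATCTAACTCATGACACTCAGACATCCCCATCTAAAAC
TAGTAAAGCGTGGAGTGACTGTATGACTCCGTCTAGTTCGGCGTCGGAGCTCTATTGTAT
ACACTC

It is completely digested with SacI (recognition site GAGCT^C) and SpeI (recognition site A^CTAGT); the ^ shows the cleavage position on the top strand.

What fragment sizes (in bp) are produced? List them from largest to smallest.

52, 46, 15, 13 bp

The SacI site (GAGCTC) starts at position 107.
SacI cuts after base 5 of each site (before the last base), so after position 111.
SpeI sites (ACTAGT) start at positions 13, 59.
SpeI cuts after the first base of each site, so after positions 13, 59.
Combined cut positions: 13, 59, 111.
Linear molecule, 3 cuts → 4 fragments:
  1–13 → 13 bp
  14–59 → 46 bp
  60–111 → 52 bp
  112–126 → 15 bp
Sorted largest to smallest: 52, 46, 15, 13 bp.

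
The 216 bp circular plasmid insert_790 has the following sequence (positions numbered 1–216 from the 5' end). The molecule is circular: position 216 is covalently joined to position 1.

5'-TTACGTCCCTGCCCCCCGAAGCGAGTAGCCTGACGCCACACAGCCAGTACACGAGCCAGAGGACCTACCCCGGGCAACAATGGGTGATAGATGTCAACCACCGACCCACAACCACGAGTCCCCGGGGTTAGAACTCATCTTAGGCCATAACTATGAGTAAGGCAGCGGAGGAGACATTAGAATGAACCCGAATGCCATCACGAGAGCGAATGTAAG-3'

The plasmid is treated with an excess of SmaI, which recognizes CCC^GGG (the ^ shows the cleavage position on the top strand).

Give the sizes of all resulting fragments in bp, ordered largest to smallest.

164, 52 bp

SmaI sites (CCCGGG) start at positions 69, 121.
SmaI cuts after base 3 of each site, so after positions 71, 123.
Circular molecule, 2 cuts → 2 fragments:
  72–123 → 52 bp
  124–216 then 1–71 → 93 + 71 = 164 bp
Sorted largest to smallest: 164, 52 bp.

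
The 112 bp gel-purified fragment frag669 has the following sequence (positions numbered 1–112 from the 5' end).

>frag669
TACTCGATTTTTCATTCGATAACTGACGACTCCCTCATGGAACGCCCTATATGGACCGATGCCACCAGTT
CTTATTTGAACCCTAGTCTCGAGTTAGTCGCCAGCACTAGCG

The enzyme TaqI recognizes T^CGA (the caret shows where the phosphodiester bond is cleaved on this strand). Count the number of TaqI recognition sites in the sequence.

TCGA occurs starting at positions 4, 16, 89.
TaqI cuts at 3 sites.

3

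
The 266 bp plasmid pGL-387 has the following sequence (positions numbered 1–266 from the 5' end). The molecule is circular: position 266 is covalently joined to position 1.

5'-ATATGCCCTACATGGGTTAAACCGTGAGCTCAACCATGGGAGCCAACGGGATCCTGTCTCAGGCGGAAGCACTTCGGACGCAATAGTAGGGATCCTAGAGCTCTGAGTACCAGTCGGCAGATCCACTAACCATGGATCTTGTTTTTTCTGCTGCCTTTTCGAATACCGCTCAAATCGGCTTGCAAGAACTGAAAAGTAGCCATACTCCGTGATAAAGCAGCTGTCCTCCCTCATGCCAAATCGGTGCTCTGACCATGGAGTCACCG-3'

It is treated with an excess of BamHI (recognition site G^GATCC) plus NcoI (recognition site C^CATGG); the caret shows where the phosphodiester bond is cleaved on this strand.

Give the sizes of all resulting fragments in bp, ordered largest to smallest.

BamHI sites (GGATCC) start at positions 49, 90.
BamHI cuts after the first base of each site, so after positions 49, 90.
NcoI sites (CCATGG) start at positions 34, 130, 253.
NcoI cuts after the first base of each site, so after positions 34, 130, 253.
Combined cut positions: 34, 49, 90, 130, 253.
Circular molecule, 5 cuts → 5 fragments:
  35–49 → 15 bp
  50–90 → 41 bp
  91–130 → 40 bp
  131–253 → 123 bp
  254–266 then 1–34 → 13 + 34 = 47 bp
Sorted largest to smallest: 123, 47, 41, 40, 15 bp.

123, 47, 41, 40, 15 bp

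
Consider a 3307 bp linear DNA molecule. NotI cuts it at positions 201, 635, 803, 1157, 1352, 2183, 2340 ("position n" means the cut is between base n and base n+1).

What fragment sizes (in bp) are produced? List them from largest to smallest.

967, 831, 434, 354, 201, 195, 168, 157 bp

Linear molecule, 7 cuts → 8 fragments:
  201 − 0 = 201 bp
  635 − 201 = 434 bp
  803 − 635 = 168 bp
  1157 − 803 = 354 bp
  1352 − 1157 = 195 bp
  2183 − 1352 = 831 bp
  2340 − 2183 = 157 bp
  3307 − 2340 = 967 bp
Sorted largest to smallest: 967, 831, 434, 354, 201, 195, 168, 157 bp.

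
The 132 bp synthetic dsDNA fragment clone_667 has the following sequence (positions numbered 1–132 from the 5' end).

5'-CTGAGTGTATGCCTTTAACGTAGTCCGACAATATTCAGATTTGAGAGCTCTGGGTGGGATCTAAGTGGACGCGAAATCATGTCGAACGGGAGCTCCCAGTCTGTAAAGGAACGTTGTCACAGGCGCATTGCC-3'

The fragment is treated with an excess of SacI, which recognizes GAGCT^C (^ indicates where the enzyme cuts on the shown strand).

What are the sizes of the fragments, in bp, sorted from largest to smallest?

49, 45, 38 bp

SacI sites (GAGCTC) start at positions 45, 90.
SacI cuts after base 5 of each site (before the last base), so after positions 49, 94.
Linear molecule, 2 cuts → 3 fragments:
  1–49 → 49 bp
  50–94 → 45 bp
  95–132 → 38 bp
Sorted largest to smallest: 49, 45, 38 bp.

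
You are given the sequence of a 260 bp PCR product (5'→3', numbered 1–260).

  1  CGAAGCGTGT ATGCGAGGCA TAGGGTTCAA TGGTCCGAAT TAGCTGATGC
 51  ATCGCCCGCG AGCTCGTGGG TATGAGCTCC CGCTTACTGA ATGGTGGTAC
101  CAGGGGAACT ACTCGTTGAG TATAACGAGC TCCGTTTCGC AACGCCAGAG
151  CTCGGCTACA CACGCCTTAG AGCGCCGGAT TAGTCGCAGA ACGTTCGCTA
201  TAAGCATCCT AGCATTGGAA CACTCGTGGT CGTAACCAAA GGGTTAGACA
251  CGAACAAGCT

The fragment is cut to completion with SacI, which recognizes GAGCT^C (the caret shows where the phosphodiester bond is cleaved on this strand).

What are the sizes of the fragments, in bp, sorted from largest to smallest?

SacI sites (GAGCTC) start at positions 60, 74, 127, 148.
SacI cuts after base 5 of each site (before the last base), so after positions 64, 78, 131, 152.
Linear molecule, 4 cuts → 5 fragments:
  1–64 → 64 bp
  65–78 → 14 bp
  79–131 → 53 bp
  132–152 → 21 bp
  153–260 → 108 bp
Sorted largest to smallest: 108, 64, 53, 21, 14 bp.

108, 64, 53, 21, 14 bp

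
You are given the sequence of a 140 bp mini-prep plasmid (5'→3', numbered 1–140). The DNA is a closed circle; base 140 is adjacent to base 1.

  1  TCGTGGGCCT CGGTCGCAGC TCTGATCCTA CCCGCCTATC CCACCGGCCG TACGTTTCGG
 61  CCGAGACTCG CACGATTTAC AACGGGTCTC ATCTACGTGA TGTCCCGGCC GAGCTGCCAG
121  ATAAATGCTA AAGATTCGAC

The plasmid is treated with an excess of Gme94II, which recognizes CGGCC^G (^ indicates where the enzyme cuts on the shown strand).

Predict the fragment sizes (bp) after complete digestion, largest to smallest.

Gme94II sites (CGGCCG) start at positions 45, 58, 106.
Gme94II cuts after base 5 of each site (before the last base), so after positions 49, 62, 110.
Circular molecule, 3 cuts → 3 fragments:
  50–62 → 13 bp
  63–110 → 48 bp
  111–140 then 1–49 → 30 + 49 = 79 bp
Sorted largest to smallest: 79, 48, 13 bp.

79, 48, 13 bp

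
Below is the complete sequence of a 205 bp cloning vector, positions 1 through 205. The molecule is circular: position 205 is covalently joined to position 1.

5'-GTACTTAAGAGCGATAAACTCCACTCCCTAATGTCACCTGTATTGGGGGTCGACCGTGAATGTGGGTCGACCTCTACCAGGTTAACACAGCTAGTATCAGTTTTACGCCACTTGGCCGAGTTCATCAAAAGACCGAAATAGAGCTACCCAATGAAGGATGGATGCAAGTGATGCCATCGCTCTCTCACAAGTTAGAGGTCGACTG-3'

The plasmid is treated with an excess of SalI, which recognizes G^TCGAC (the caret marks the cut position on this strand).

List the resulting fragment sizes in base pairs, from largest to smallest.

132, 56, 17 bp

SalI sites (GTCGAC) start at positions 49, 66, 198.
SalI cuts after the first base of each site, so after positions 49, 66, 198.
Circular molecule, 3 cuts → 3 fragments:
  50–66 → 17 bp
  67–198 → 132 bp
  199–205 then 1–49 → 7 + 49 = 56 bp
Sorted largest to smallest: 132, 56, 17 bp.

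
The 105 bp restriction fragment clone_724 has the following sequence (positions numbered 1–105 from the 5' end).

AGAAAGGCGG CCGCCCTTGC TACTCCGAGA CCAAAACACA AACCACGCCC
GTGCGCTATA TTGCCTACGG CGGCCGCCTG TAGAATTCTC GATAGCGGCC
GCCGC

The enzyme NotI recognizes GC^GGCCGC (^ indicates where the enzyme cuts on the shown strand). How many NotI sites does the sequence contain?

GCGGCCGC occurs starting at positions 7, 70, 95.
NotI cuts at 3 sites.

3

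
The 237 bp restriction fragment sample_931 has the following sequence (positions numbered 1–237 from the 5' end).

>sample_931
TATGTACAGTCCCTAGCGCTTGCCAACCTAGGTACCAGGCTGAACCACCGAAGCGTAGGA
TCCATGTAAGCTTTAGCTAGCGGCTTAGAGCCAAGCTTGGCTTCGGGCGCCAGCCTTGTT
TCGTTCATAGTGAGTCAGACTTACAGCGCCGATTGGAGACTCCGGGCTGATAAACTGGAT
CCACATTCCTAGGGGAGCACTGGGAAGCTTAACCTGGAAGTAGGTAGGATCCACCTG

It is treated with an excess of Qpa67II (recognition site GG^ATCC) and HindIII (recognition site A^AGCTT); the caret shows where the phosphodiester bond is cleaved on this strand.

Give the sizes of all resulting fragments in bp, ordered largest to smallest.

85, 59, 27, 25, 23, 9, 9 bp

Qpa67II sites (GGATCC) start at positions 58, 177, 227.
Qpa67II cuts after base 2 of each site, so after positions 59, 178, 228.
HindIII sites (AAGCTT) start at positions 68, 93, 205.
HindIII cuts after the first base of each site, so after positions 68, 93, 205.
Combined cut positions: 59, 68, 93, 178, 205, 228.
Linear molecule, 6 cuts → 7 fragments:
  1–59 → 59 bp
  60–68 → 9 bp
  69–93 → 25 bp
  94–178 → 85 bp
  179–205 → 27 bp
  206–228 → 23 bp
  229–237 → 9 bp
Sorted largest to smallest: 85, 59, 27, 25, 23, 9, 9 bp.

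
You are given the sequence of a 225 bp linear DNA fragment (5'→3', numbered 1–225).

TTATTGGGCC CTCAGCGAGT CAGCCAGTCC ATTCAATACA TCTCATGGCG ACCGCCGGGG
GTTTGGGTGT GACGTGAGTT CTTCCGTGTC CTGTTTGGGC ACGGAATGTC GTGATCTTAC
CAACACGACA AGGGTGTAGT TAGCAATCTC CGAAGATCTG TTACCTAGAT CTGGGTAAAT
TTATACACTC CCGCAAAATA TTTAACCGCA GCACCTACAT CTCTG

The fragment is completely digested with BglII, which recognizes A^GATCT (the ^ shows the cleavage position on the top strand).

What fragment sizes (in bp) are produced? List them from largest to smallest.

154, 58, 13 bp

BglII sites (AGATCT) start at positions 154, 167.
BglII cuts after the first base of each site, so after positions 154, 167.
Linear molecule, 2 cuts → 3 fragments:
  1–154 → 154 bp
  155–167 → 13 bp
  168–225 → 58 bp
Sorted largest to smallest: 154, 58, 13 bp.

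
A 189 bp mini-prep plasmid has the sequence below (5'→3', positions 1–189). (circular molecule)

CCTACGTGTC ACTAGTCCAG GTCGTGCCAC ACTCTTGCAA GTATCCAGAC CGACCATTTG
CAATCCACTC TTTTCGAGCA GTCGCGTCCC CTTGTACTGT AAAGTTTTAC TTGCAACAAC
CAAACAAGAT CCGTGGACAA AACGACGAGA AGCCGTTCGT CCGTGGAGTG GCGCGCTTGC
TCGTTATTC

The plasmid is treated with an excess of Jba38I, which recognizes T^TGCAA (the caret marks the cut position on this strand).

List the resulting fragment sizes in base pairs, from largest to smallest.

113, 53, 23 bp

Jba38I sites (TTGCAA) start at positions 35, 58, 111.
Jba38I cuts after the first base of each site, so after positions 35, 58, 111.
Circular molecule, 3 cuts → 3 fragments:
  36–58 → 23 bp
  59–111 → 53 bp
  112–189 then 1–35 → 78 + 35 = 113 bp
Sorted largest to smallest: 113, 53, 23 bp.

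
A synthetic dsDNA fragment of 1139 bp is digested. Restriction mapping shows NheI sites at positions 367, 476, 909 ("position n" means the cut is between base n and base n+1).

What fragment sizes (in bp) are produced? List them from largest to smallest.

Linear molecule, 3 cuts → 4 fragments:
  367 − 0 = 367 bp
  476 − 367 = 109 bp
  909 − 476 = 433 bp
  1139 − 909 = 230 bp
Sorted largest to smallest: 433, 367, 230, 109 bp.

433, 367, 230, 109 bp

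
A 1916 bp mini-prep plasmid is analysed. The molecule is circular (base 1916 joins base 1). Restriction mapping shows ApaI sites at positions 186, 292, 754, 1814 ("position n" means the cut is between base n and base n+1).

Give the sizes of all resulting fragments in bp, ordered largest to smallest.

Circular molecule, 4 cuts → 4 fragments:
  292 − 186 = 106 bp
  754 − 292 = 462 bp
  1814 − 754 = 1060 bp
  wrap: 1916 − 1814 + 186 = 288 bp
Sorted largest to smallest: 1060, 462, 288, 106 bp.

1060, 462, 288, 106 bp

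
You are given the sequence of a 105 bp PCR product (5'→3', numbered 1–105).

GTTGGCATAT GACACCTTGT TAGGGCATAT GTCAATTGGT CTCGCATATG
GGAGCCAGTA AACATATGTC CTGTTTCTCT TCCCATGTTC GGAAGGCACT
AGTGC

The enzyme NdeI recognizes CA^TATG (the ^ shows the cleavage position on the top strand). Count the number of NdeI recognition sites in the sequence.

4

CATATG occurs starting at positions 6, 26, 45, 63.
NdeI cuts at 4 sites.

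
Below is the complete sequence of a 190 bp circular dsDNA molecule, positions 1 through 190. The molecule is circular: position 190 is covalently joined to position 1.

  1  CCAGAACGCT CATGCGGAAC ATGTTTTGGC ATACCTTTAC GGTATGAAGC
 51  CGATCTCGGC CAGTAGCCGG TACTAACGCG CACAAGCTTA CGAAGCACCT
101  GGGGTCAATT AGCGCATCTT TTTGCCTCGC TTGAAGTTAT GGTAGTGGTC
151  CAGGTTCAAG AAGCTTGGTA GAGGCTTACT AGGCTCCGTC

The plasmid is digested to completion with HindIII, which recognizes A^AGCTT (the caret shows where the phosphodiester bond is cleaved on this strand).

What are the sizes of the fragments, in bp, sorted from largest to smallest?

HindIII sites (AAGCTT) start at positions 84, 161.
HindIII cuts after the first base of each site, so after positions 84, 161.
Circular molecule, 2 cuts → 2 fragments:
  85–161 → 77 bp
  162–190 then 1–84 → 29 + 84 = 113 bp
Sorted largest to smallest: 113, 77 bp.

113, 77 bp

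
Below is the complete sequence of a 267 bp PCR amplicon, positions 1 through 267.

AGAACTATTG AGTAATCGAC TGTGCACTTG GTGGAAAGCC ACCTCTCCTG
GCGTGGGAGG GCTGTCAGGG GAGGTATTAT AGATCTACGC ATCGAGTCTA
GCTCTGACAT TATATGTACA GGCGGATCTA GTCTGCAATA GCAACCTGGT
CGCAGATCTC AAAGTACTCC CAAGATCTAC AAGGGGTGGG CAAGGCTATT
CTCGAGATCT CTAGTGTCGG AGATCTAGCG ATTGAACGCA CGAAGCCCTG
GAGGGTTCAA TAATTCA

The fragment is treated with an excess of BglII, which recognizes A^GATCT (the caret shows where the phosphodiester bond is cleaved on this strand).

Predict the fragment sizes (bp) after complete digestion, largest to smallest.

BglII sites (AGATCT) start at positions 81, 154, 173, 205, 221.
BglII cuts after the first base of each site, so after positions 81, 154, 173, 205, 221.
Linear molecule, 5 cuts → 6 fragments:
  1–81 → 81 bp
  82–154 → 73 bp
  155–173 → 19 bp
  174–205 → 32 bp
  206–221 → 16 bp
  222–267 → 46 bp
Sorted largest to smallest: 81, 73, 46, 32, 19, 16 bp.

81, 73, 46, 32, 19, 16 bp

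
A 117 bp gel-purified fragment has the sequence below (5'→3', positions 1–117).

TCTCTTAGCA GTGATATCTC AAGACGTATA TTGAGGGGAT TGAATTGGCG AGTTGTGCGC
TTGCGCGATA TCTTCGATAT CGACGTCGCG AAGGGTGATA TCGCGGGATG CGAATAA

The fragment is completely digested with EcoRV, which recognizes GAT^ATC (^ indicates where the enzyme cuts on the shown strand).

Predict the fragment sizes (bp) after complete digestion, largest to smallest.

54, 21, 18, 15, 9 bp

EcoRV sites (GATATC) start at positions 13, 67, 76, 97.
EcoRV cuts after base 3 of each site, so after positions 15, 69, 78, 99.
Linear molecule, 4 cuts → 5 fragments:
  1–15 → 15 bp
  16–69 → 54 bp
  70–78 → 9 bp
  79–99 → 21 bp
  100–117 → 18 bp
Sorted largest to smallest: 54, 21, 18, 15, 9 bp.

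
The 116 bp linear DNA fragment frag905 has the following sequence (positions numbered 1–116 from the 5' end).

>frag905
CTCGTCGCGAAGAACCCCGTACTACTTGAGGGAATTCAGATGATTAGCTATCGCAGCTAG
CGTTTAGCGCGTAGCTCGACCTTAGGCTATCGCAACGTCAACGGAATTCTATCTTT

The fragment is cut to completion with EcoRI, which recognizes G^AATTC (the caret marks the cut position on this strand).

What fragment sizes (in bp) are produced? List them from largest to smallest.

EcoRI sites (GAATTC) start at positions 32, 104.
EcoRI cuts after the first base of each site, so after positions 32, 104.
Linear molecule, 2 cuts → 3 fragments:
  1–32 → 32 bp
  33–104 → 72 bp
  105–116 → 12 bp
Sorted largest to smallest: 72, 32, 12 bp.

72, 32, 12 bp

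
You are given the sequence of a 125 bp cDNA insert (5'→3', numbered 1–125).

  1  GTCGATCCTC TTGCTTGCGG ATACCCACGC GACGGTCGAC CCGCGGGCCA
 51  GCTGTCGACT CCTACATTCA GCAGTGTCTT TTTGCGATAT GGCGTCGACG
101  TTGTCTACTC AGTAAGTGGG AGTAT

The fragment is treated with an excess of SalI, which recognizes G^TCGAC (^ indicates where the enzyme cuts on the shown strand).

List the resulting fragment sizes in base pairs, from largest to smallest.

40, 35, 31, 19 bp

SalI sites (GTCGAC) start at positions 35, 54, 94.
SalI cuts after the first base of each site, so after positions 35, 54, 94.
Linear molecule, 3 cuts → 4 fragments:
  1–35 → 35 bp
  36–54 → 19 bp
  55–94 → 40 bp
  95–125 → 31 bp
Sorted largest to smallest: 40, 35, 31, 19 bp.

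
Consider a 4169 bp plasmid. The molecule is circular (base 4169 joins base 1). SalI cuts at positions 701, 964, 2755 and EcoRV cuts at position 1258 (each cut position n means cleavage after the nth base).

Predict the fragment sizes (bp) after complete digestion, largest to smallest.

2115, 1497, 294, 263 bp

Combined cut positions (sorted): 701, 964, 1258, 2755.
Circular molecule, 4 cuts → 4 fragments:
  964 − 701 = 263 bp
  1258 − 964 = 294 bp
  2755 − 1258 = 1497 bp
  wrap: 4169 − 2755 + 701 = 2115 bp
Sorted largest to smallest: 2115, 1497, 294, 263 bp.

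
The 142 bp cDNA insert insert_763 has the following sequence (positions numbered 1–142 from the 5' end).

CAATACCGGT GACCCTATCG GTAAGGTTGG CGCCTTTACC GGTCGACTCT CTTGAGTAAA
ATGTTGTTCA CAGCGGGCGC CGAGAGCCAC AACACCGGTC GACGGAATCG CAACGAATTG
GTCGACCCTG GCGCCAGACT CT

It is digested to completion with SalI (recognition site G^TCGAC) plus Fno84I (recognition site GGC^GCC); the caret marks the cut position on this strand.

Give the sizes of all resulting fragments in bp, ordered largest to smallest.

36, 31, 23, 20, 11, 11, 10 bp

SalI sites (GTCGAC) start at positions 42, 98, 121.
SalI cuts after the first base of each site, so after positions 42, 98, 121.
Fno84I sites (GGCGCC) start at positions 29, 76, 130.
Fno84I cuts after base 3 of each site, so after positions 31, 78, 132.
Combined cut positions: 31, 42, 78, 98, 121, 132.
Linear molecule, 6 cuts → 7 fragments:
  1–31 → 31 bp
  32–42 → 11 bp
  43–78 → 36 bp
  79–98 → 20 bp
  99–121 → 23 bp
  122–132 → 11 bp
  133–142 → 10 bp
Sorted largest to smallest: 36, 31, 23, 20, 11, 11, 10 bp.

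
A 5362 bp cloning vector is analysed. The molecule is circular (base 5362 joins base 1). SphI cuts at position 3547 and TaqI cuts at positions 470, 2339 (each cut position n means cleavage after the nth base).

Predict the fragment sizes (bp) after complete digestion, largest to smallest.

2285, 1869, 1208 bp

Combined cut positions (sorted): 470, 2339, 3547.
Circular molecule, 3 cuts → 3 fragments:
  2339 − 470 = 1869 bp
  3547 − 2339 = 1208 bp
  wrap: 5362 − 3547 + 470 = 2285 bp
Sorted largest to smallest: 2285, 1869, 1208 bp.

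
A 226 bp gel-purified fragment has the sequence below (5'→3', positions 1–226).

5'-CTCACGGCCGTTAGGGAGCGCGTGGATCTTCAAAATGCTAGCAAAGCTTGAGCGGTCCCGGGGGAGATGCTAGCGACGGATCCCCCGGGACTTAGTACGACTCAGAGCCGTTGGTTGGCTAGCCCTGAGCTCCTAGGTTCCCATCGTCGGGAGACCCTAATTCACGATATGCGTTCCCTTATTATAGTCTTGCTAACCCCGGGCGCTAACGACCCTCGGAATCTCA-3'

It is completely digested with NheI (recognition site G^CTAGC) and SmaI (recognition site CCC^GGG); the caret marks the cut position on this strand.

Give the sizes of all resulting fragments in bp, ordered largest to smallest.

NheI sites (GCTAGC) start at positions 37, 69, 118.
NheI cuts after the first base of each site, so after positions 37, 69, 118.
SmaI sites (CCCGGG) start at positions 57, 84, 198.
SmaI cuts after base 3 of each site, so after positions 59, 86, 200.
Combined cut positions: 37, 59, 69, 86, 118, 200.
Linear molecule, 6 cuts → 7 fragments:
  1–37 → 37 bp
  38–59 → 22 bp
  60–69 → 10 bp
  70–86 → 17 bp
  87–118 → 32 bp
  119–200 → 82 bp
  201–226 → 26 bp
Sorted largest to smallest: 82, 37, 32, 26, 22, 17, 10 bp.

82, 37, 32, 26, 22, 17, 10 bp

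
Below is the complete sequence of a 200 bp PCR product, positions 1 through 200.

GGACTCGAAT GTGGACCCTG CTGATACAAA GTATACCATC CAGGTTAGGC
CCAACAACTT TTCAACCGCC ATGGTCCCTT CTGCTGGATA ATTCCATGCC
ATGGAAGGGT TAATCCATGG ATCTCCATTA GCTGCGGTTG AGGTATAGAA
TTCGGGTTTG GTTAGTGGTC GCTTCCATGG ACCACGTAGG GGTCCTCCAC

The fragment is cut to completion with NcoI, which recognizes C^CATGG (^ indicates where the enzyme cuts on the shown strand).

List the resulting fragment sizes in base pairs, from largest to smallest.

69, 60, 30, 25, 16 bp

NcoI sites (CCATGG) start at positions 69, 99, 115, 175.
NcoI cuts after the first base of each site, so after positions 69, 99, 115, 175.
Linear molecule, 4 cuts → 5 fragments:
  1–69 → 69 bp
  70–99 → 30 bp
  100–115 → 16 bp
  116–175 → 60 bp
  176–200 → 25 bp
Sorted largest to smallest: 69, 60, 30, 25, 16 bp.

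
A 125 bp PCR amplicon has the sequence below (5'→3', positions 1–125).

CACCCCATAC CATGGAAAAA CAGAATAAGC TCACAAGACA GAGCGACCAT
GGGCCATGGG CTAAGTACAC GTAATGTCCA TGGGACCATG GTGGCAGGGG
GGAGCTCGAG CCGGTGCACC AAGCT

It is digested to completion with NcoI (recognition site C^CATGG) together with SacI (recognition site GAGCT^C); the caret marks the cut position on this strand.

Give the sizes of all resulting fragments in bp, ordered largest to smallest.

NcoI sites (CCATGG) start at positions 10, 47, 54, 78, 86.
NcoI cuts after the first base of each site, so after positions 10, 47, 54, 78, 86.
The SacI site (GAGCTC) starts at position 102.
SacI cuts after base 5 of each site (before the last base), so after position 106.
Combined cut positions: 10, 47, 54, 78, 86, 106.
Linear molecule, 6 cuts → 7 fragments:
  1–10 → 10 bp
  11–47 → 37 bp
  48–54 → 7 bp
  55–78 → 24 bp
  79–86 → 8 bp
  87–106 → 20 bp
  107–125 → 19 bp
Sorted largest to smallest: 37, 24, 20, 19, 10, 8, 7 bp.

37, 24, 20, 19, 10, 8, 7 bp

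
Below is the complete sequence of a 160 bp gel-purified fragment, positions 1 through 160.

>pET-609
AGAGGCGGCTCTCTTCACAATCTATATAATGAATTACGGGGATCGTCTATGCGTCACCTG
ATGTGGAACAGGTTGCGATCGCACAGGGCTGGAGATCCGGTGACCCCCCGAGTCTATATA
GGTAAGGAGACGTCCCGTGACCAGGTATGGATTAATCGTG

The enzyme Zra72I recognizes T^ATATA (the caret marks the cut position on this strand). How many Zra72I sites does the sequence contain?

2

TATATA occurs starting at positions 23, 115.
Zra72I cuts at 2 sites.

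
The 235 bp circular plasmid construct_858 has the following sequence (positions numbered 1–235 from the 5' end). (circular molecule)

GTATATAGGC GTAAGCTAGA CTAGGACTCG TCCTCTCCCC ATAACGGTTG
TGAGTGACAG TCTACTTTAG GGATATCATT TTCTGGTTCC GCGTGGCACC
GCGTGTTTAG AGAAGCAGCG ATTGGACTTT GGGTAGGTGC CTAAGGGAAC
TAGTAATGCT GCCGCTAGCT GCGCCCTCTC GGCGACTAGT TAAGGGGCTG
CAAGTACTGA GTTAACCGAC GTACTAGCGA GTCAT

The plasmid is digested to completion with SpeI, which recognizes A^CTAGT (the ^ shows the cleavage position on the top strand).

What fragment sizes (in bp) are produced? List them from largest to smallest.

SpeI sites (ACTAGT) start at positions 149, 185.
SpeI cuts after the first base of each site, so after positions 149, 185.
Circular molecule, 2 cuts → 2 fragments:
  150–185 → 36 bp
  186–235 then 1–149 → 50 + 149 = 199 bp
Sorted largest to smallest: 199, 36 bp.

199, 36 bp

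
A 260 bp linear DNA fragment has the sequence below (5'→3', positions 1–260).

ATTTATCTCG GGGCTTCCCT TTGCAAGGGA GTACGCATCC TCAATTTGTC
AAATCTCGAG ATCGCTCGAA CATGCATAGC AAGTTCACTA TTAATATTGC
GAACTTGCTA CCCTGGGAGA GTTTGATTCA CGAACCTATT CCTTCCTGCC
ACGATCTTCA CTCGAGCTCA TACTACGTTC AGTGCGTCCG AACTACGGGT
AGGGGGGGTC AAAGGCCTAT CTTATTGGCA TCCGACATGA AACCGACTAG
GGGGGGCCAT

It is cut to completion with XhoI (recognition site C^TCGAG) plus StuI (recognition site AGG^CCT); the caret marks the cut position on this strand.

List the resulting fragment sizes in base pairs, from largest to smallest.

106, 55, 54, 45 bp

XhoI sites (CTCGAG) start at positions 55, 161.
XhoI cuts after the first base of each site, so after positions 55, 161.
The StuI site (AGGCCT) starts at position 213.
StuI cuts after base 3 of each site, so after position 215.
Combined cut positions: 55, 161, 215.
Linear molecule, 3 cuts → 4 fragments:
  1–55 → 55 bp
  56–161 → 106 bp
  162–215 → 54 bp
  216–260 → 45 bp
Sorted largest to smallest: 106, 55, 54, 45 bp.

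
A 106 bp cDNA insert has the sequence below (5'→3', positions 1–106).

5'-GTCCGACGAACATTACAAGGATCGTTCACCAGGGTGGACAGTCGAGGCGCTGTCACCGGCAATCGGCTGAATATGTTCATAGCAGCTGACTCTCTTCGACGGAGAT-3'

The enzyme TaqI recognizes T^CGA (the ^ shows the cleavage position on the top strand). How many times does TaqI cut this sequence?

2

TCGA occurs starting at positions 42, 96.
TaqI cuts at 2 sites.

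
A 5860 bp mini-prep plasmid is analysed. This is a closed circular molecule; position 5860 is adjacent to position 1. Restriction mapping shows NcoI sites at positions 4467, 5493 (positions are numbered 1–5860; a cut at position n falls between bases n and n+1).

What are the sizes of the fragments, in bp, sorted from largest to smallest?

Circular molecule, 2 cuts → 2 fragments:
  5493 − 4467 = 1026 bp
  wrap: 5860 − 5493 + 4467 = 4834 bp
Sorted largest to smallest: 4834, 1026 bp.

4834, 1026 bp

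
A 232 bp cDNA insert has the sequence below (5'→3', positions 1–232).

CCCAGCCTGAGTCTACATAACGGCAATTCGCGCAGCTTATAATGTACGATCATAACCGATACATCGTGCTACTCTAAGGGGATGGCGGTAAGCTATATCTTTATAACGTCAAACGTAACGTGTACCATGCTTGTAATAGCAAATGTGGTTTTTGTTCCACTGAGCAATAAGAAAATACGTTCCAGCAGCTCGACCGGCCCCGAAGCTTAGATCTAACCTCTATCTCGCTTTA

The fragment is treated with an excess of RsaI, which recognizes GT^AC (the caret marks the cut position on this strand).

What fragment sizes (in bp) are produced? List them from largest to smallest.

RsaI sites (GTAC) start at positions 44, 122.
RsaI cuts after base 2 of each site, so after positions 45, 123.
Linear molecule, 2 cuts → 3 fragments:
  1–45 → 45 bp
  46–123 → 78 bp
  124–232 → 109 bp
Sorted largest to smallest: 109, 78, 45 bp.

109, 78, 45 bp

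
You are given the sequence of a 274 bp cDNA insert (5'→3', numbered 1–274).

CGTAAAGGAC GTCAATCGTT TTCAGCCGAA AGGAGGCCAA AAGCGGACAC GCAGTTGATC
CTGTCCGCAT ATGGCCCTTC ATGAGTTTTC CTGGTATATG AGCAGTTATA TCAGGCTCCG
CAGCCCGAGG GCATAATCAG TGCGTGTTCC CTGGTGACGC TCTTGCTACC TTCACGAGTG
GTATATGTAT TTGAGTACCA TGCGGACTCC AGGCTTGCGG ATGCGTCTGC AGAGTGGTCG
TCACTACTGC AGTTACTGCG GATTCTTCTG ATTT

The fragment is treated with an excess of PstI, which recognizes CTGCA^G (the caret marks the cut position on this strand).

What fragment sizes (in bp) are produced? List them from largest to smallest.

PstI sites (CTGCAG) start at positions 227, 247.
PstI cuts after base 5 of each site (before the last base), so after positions 231, 251.
Linear molecule, 2 cuts → 3 fragments:
  1–231 → 231 bp
  232–251 → 20 bp
  252–274 → 23 bp
Sorted largest to smallest: 231, 23, 20 bp.

231, 23, 20 bp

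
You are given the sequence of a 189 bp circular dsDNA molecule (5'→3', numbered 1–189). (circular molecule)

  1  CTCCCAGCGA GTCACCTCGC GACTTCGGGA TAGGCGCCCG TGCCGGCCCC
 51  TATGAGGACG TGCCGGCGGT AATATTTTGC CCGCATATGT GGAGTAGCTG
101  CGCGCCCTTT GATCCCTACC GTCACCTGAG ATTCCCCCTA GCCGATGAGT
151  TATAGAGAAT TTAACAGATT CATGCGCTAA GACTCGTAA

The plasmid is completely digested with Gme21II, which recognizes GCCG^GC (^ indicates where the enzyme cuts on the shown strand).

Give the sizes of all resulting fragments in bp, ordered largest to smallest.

Gme21II sites (GCCGGC) start at positions 42, 62.
Gme21II cuts after base 4 of each site, so after positions 45, 65.
Circular molecule, 2 cuts → 2 fragments:
  46–65 → 20 bp
  66–189 then 1–45 → 124 + 45 = 169 bp
Sorted largest to smallest: 169, 20 bp.

169, 20 bp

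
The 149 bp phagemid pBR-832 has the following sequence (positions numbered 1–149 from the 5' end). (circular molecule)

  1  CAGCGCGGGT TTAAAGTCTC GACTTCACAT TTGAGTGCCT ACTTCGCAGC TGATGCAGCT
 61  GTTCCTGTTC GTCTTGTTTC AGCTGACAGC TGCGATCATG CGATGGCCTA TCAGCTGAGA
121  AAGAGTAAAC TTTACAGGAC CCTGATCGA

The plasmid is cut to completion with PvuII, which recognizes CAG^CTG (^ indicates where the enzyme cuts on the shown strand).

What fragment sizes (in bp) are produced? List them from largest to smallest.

84, 25, 24, 9, 7 bp

PvuII sites (CAGCTG) start at positions 47, 56, 80, 87, 112.
PvuII cuts after base 3 of each site, so after positions 49, 58, 82, 89, 114.
Circular molecule, 5 cuts → 5 fragments:
  50–58 → 9 bp
  59–82 → 24 bp
  83–89 → 7 bp
  90–114 → 25 bp
  115–149 then 1–49 → 35 + 49 = 84 bp
Sorted largest to smallest: 84, 25, 24, 9, 7 bp.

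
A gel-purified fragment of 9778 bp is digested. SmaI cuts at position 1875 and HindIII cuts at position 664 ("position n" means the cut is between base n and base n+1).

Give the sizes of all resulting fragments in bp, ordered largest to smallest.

Combined cut positions (sorted): 664, 1875.
Linear molecule, 2 cuts → 3 fragments:
  664 − 0 = 664 bp
  1875 − 664 = 1211 bp
  9778 − 1875 = 7903 bp
Sorted largest to smallest: 7903, 1211, 664 bp.

7903, 1211, 664 bp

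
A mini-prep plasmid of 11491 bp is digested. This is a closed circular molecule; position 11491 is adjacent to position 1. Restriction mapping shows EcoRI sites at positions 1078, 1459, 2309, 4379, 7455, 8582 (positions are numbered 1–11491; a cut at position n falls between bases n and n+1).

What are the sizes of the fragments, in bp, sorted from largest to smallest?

Circular molecule, 6 cuts → 6 fragments:
  1459 − 1078 = 381 bp
  2309 − 1459 = 850 bp
  4379 − 2309 = 2070 bp
  7455 − 4379 = 3076 bp
  8582 − 7455 = 1127 bp
  wrap: 11491 − 8582 + 1078 = 3987 bp
Sorted largest to smallest: 3987, 3076, 2070, 1127, 850, 381 bp.

3987, 3076, 2070, 1127, 850, 381 bp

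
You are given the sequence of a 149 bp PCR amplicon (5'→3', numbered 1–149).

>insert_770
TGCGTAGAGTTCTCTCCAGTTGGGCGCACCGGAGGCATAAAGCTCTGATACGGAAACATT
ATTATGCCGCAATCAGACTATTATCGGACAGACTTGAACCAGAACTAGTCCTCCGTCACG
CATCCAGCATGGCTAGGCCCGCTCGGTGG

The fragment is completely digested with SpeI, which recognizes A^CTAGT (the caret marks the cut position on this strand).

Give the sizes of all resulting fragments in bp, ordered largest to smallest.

104, 45 bp

The SpeI site (ACTAGT) starts at position 104.
SpeI cuts after the first base of each site, so after position 104.
Linear molecule, 1 cut → 2 fragments:
  1–104 → 104 bp
  105–149 → 45 bp
Sorted largest to smallest: 104, 45 bp.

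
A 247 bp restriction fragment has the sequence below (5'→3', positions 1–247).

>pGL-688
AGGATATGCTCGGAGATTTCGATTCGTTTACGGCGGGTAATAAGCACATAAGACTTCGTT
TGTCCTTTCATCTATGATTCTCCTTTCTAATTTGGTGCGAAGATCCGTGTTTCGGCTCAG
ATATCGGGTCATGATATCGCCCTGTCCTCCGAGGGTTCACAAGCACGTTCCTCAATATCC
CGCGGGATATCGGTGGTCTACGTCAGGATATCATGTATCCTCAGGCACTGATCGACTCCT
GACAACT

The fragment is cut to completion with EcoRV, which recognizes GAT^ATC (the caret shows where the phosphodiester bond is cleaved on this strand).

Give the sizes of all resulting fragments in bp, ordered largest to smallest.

EcoRV sites (GATATC) start at positions 120, 133, 186, 207.
EcoRV cuts after base 3 of each site, so after positions 122, 135, 188, 209.
Linear molecule, 4 cuts → 5 fragments:
  1–122 → 122 bp
  123–135 → 13 bp
  136–188 → 53 bp
  189–209 → 21 bp
  210–247 → 38 bp
Sorted largest to smallest: 122, 53, 38, 21, 13 bp.

122, 53, 38, 21, 13 bp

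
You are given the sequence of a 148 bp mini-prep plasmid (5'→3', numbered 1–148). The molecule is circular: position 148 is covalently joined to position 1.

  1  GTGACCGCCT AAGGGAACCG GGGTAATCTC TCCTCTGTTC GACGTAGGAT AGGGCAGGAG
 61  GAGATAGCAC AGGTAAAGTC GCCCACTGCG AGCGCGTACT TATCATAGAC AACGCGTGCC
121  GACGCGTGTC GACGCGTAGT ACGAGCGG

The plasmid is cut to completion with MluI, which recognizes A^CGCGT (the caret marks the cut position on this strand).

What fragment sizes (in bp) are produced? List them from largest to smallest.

MluI sites (ACGCGT) start at positions 112, 122, 132.
MluI cuts after the first base of each site, so after positions 112, 122, 132.
Circular molecule, 3 cuts → 3 fragments:
  113–122 → 10 bp
  123–132 → 10 bp
  133–148 then 1–112 → 16 + 112 = 128 bp
Sorted largest to smallest: 128, 10, 10 bp.

128, 10, 10 bp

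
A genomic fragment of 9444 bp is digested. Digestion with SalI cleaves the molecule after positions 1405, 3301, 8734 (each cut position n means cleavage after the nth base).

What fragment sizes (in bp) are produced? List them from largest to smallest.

Linear molecule, 3 cuts → 4 fragments:
  1405 − 0 = 1405 bp
  3301 − 1405 = 1896 bp
  8734 − 3301 = 5433 bp
  9444 − 8734 = 710 bp
Sorted largest to smallest: 5433, 1896, 1405, 710 bp.

5433, 1896, 1405, 710 bp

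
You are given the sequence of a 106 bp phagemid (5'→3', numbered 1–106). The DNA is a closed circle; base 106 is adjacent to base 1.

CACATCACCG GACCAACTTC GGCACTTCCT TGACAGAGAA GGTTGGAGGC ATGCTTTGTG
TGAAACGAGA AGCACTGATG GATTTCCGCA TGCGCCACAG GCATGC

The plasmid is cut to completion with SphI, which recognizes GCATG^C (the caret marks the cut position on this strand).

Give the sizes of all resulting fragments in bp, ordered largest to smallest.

54, 39, 13 bp

SphI sites (GCATGC) start at positions 49, 88, 101.
SphI cuts after base 5 of each site (before the last base), so after positions 53, 92, 105.
Circular molecule, 3 cuts → 3 fragments:
  54–92 → 39 bp
  93–105 → 13 bp
  106–106 then 1–53 → 1 + 53 = 54 bp
Sorted largest to smallest: 54, 39, 13 bp.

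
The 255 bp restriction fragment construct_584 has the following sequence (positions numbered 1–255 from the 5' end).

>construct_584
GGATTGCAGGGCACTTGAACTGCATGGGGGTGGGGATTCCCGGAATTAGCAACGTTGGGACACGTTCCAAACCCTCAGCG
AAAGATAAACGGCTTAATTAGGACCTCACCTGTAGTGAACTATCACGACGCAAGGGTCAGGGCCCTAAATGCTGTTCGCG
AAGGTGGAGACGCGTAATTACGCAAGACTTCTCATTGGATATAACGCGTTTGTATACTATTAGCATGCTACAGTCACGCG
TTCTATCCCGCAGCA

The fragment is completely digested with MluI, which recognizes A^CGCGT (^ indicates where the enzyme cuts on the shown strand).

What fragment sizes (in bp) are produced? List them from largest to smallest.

170, 34, 32, 19 bp

MluI sites (ACGCGT) start at positions 170, 204, 236.
MluI cuts after the first base of each site, so after positions 170, 204, 236.
Linear molecule, 3 cuts → 4 fragments:
  1–170 → 170 bp
  171–204 → 34 bp
  205–236 → 32 bp
  237–255 → 19 bp
Sorted largest to smallest: 170, 34, 32, 19 bp.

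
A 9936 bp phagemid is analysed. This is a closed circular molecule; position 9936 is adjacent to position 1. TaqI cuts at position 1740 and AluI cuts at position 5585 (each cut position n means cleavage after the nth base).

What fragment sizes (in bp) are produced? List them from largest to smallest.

Combined cut positions (sorted): 1740, 5585.
Circular molecule, 2 cuts → 2 fragments:
  5585 − 1740 = 3845 bp
  wrap: 9936 − 5585 + 1740 = 6091 bp
Sorted largest to smallest: 6091, 3845 bp.

6091, 3845 bp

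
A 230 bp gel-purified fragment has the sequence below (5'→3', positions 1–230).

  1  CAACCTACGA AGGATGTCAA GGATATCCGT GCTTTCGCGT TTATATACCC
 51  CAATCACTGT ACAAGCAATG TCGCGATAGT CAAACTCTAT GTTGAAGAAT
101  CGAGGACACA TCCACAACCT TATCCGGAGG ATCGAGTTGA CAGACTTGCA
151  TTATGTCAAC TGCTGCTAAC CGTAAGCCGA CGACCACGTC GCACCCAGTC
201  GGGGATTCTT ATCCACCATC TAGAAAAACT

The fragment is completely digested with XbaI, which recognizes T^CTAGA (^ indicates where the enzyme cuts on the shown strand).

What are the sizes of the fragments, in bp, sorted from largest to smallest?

The XbaI site (TCTAGA) starts at position 219.
XbaI cuts after the first base of each site, so after position 219.
Linear molecule, 1 cut → 2 fragments:
  1–219 → 219 bp
  220–230 → 11 bp
Sorted largest to smallest: 219, 11 bp.

219, 11 bp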